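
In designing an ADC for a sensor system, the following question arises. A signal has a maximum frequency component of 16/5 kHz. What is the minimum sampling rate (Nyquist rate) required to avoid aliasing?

By the Nyquist-Shannon sampling theorem,
the minimum sampling rate (Nyquist rate) must be at least 2 * f_max.
Nyquist rate = 2 * 16/5 kHz = 32/5 kHz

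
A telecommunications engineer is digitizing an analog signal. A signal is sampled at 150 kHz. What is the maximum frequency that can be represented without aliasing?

The maximum frequency that can be represented without aliasing
is the Nyquist frequency: f_max = f_s / 2 = 150 kHz / 2 = 75 kHz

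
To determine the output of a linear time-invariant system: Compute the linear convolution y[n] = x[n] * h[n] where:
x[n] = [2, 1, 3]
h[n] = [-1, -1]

y[n] = sum_k x[k]*h[n-k]. Output length = len(x) + len(h) - 1 = 3 + 2 - 1 = 4.
y[0] = 2*-1 = -2
y[1] = 1*-1 + 2*-1 = -3
y[2] = 3*-1 + 1*-1 = -4
y[3] = 3*-1 = -3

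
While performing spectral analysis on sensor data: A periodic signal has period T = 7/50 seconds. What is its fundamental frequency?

The fundamental frequency is the reciprocal of the period.
f = 1/T = 1/(7/50) = 50/7 Hz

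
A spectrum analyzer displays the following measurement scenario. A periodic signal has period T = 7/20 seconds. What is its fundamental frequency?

The fundamental frequency is the reciprocal of the period.
f = 1/T = 1/(7/20) = 20/7 Hz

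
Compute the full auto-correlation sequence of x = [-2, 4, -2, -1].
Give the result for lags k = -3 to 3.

r_xx[k] = sum_m x[m]*x[m+k], indexed from 0, for k = -3 to 3:
  r_xx[-3] = x[3]*x[0] = 2
  r_xx[-2] = x[2]*x[0] + x[3]*x[1] = 0
  r_xx[-1] = x[1]*x[0] + x[2]*x[1] + x[3]*x[2] = -14
  r_xx[0] = x[0]*x[0] + x[1]*x[1] + x[2]*x[2] + x[3]*x[3] = 25
  r_xx[1] = x[0]*x[1] + x[1]*x[2] + x[2]*x[3] = -14
  r_xx[2] = x[0]*x[2] + x[1]*x[3] = 0
  r_xx[3] = x[0]*x[3] = 2
r_xx = [2, 0, -14, 25, -14, 0, 2]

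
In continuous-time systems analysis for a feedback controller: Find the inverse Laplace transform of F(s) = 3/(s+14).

Standard pair: k/(s+a) <-> k*e^(-at)*u(t)
With k=3, a=14: f(t) = 3*e^(-14t)*u(t)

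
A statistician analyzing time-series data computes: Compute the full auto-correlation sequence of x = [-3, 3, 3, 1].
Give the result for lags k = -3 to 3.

r_xx[k] = sum_m x[m]*x[m+k], indexed from 0, for k = -3 to 3:
  r_xx[-3] = x[3]*x[0] = -3
  r_xx[-2] = x[2]*x[0] + x[3]*x[1] = -6
  r_xx[-1] = x[1]*x[0] + x[2]*x[1] + x[3]*x[2] = 3
  r_xx[0] = x[0]*x[0] + x[1]*x[1] + x[2]*x[2] + x[3]*x[3] = 28
  r_xx[1] = x[0]*x[1] + x[1]*x[2] + x[2]*x[3] = 3
  r_xx[2] = x[0]*x[2] + x[1]*x[3] = -6
  r_xx[3] = x[0]*x[3] = -3
r_xx = [-3, -6, 3, 28, 3, -6, -3]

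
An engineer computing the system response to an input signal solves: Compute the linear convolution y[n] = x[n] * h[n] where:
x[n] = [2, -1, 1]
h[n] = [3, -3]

y[n] = sum_k x[k]*h[n-k]. Output length = len(x) + len(h) - 1 = 3 + 2 - 1 = 4.
y[0] = 2*3 = 6
y[1] = -1*3 + 2*-3 = -9
y[2] = 1*3 + -1*-3 = 6
y[3] = 1*-3 = -3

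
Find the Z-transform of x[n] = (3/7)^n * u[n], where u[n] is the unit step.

The Z-transform of a^n * u[n] is z/(z-a) for |z| > |a|.
Here a = 3/7, so X(z) = z/(z - (3/7)) = 7z/(7z - 3)
ROC: |z| > 3/7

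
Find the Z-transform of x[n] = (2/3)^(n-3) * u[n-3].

Time-shifting property: if X(z) = Z{x[n]}, then Z{x[n-d]} = z^(-d) * X(z)
X(z) = z/(z - 2/3) for x[n] = (2/3)^n * u[n]
Z{x[n-3]} = z^(-3) * z/(z - 2/3) = z^(-2)/(z - 2/3)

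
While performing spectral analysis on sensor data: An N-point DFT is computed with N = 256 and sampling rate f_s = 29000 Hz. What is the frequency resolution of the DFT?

DFT frequency resolution = f_s / N
= 29000 / 256 = 3625/32 Hz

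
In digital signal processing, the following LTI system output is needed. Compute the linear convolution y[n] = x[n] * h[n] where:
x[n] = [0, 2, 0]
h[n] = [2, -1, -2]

y[n] = sum_k x[k]*h[n-k]. Output length = len(x) + len(h) - 1 = 3 + 3 - 1 = 5.
y[0] = 0*2 = 0
y[1] = 2*2 + 0*-1 = 4
y[2] = 0*2 + 2*-1 + 0*-2 = -2
y[3] = 0*-1 + 2*-2 = -4
y[4] = 0*-2 = 0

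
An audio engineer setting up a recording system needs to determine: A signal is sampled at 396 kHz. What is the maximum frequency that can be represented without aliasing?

The maximum frequency that can be represented without aliasing
is the Nyquist frequency: f_max = f_s / 2 = 396 kHz / 2 = 198 kHz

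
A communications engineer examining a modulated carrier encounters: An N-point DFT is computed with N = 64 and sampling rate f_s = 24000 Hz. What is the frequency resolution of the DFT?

DFT frequency resolution = f_s / N
= 24000 / 64 = 375 Hz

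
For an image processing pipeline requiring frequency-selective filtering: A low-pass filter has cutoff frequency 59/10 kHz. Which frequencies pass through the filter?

A low-pass filter passes all frequencies below the cutoff frequency 59/10 kHz and attenuates higher frequencies.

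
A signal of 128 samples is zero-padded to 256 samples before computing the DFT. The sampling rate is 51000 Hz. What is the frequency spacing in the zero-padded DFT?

Original DFT: N = 128, resolution = f_s/N = 51000/128 = 6375/16 Hz
Zero-padded DFT: N = 256, resolution = f_s/N = 51000/256 = 6375/32 Hz
Zero-padding interpolates the spectrum (finer frequency grid)
but does NOT improve the true spectral resolution (ability to resolve close frequencies).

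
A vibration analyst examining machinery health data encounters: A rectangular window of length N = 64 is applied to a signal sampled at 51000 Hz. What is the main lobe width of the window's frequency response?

For a rectangular window of length N,
the main lobe width in frequency is 2*f_s/N.
= 2*51000/64 = 6375/4 Hz
This determines the minimum frequency separation for resolving two sinusoids.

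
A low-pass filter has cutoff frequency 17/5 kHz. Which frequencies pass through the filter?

A low-pass filter passes all frequencies below the cutoff frequency 17/5 kHz and attenuates higher frequencies.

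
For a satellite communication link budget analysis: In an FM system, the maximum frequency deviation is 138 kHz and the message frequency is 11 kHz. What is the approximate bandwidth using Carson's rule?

Carson's rule: BW = 2*(delta_f + f_m)
= 2*(138 + 11) kHz = 298 kHz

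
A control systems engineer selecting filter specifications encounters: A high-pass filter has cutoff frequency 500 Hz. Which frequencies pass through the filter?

A high-pass filter passes all frequencies above the cutoff frequency 500 Hz and attenuates lower frequencies.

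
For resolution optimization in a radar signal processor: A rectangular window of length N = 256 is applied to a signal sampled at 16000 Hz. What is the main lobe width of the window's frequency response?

For a rectangular window of length N,
the main lobe width in frequency is 2*f_s/N.
= 2*16000/256 = 125 Hz
This determines the minimum frequency separation for resolving two sinusoids.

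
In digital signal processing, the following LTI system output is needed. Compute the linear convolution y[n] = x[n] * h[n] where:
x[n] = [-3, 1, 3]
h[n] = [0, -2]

y[n] = sum_k x[k]*h[n-k]. Output length = len(x) + len(h) - 1 = 3 + 2 - 1 = 4.
y[0] = -3*0 = 0
y[1] = 1*0 + -3*-2 = 6
y[2] = 3*0 + 1*-2 = -2
y[3] = 3*-2 = -6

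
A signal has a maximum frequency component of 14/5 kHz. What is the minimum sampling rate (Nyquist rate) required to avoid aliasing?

By the Nyquist-Shannon sampling theorem,
the minimum sampling rate (Nyquist rate) must be at least 2 * f_max.
Nyquist rate = 2 * 14/5 kHz = 28/5 kHz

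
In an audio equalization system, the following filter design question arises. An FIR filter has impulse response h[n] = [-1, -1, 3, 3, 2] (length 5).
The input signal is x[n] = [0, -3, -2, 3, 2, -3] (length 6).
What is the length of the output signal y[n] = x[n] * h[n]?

For linear convolution, the output length is:
len(y) = len(x) + len(h) - 1 = 6 + 5 - 1 = 10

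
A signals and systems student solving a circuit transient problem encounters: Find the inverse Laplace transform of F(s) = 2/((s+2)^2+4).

Standard pair: w/((s+a)^2+w^2) <-> e^(-at)*sin(wt)*u(t)
With a=2, w=2: f(t) = e^(-2t)*sin(2t)*u(t)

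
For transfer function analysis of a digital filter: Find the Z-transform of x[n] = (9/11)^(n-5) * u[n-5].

Time-shifting property: if X(z) = Z{x[n]}, then Z{x[n-d]} = z^(-d) * X(z)
X(z) = z/(z - 9/11) for x[n] = (9/11)^n * u[n]
Z{x[n-5]} = z^(-5) * z/(z - 9/11) = z^(-4)/(z - 9/11)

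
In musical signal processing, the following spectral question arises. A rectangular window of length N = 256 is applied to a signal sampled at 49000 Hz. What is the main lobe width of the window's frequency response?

For a rectangular window of length N,
the main lobe width in frequency is 2*f_s/N.
= 2*49000/256 = 6125/16 Hz
This determines the minimum frequency separation for resolving two sinusoids.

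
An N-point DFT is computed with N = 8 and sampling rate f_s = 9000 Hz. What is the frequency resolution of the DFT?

DFT frequency resolution = f_s / N
= 9000 / 8 = 1125 Hz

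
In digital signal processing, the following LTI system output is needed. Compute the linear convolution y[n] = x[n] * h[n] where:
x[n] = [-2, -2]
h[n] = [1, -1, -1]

y[n] = sum_k x[k]*h[n-k]. Output length = len(x) + len(h) - 1 = 2 + 3 - 1 = 4.
y[0] = -2*1 = -2
y[1] = -2*1 + -2*-1 = 0
y[2] = -2*-1 + -2*-1 = 4
y[3] = -2*-1 = 2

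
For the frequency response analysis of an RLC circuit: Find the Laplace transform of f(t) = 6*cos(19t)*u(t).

Standard pair: cos(wt)*u(t) <-> s/(s^2+w^2)
With w = 19: L{6*cos(19t)*u(t)} = 6s/(s^2+361)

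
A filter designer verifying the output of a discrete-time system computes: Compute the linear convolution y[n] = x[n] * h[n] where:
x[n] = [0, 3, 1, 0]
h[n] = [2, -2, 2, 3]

y[n] = sum_k x[k]*h[n-k]. Output length = len(x) + len(h) - 1 = 4 + 4 - 1 = 7.
y[0] = 0*2 = 0
y[1] = 3*2 + 0*-2 = 6
y[2] = 1*2 + 3*-2 + 0*2 = -4
y[3] = 0*2 + 1*-2 + 3*2 + 0*3 = 4
y[4] = 0*-2 + 1*2 + 3*3 = 11
y[5] = 0*2 + 1*3 = 3
y[6] = 0*3 = 0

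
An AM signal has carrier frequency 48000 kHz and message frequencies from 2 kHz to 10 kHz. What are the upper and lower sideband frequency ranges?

Upper sideband (USB) = fc + [fm_low, fm_high] = 48000 + [2, 10] = [48002, 48010] kHz
Lower sideband (LSB) = fc - [fm_high, fm_low] = 48000 - [10, 2] = [47990, 47998] kHz
Total occupied spectrum: 47990 kHz to 48010 kHz (plus carrier at 48000 kHz)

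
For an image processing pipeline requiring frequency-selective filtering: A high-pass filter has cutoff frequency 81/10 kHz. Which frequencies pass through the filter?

A high-pass filter passes all frequencies above the cutoff frequency 81/10 kHz and attenuates lower frequencies.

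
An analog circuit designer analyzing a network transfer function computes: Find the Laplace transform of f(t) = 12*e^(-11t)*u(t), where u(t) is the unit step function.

Standard Laplace transform pair:
e^(-at)*u(t) <-> 1/(s+a)
With a = 11: L{12*e^(-11t)*u(t)} = 12/(s+11), ROC: Re(s) > -11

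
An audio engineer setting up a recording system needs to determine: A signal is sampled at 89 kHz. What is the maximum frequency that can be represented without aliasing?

The maximum frequency that can be represented without aliasing
is the Nyquist frequency: f_max = f_s / 2 = 89 kHz / 2 = 89/2 kHz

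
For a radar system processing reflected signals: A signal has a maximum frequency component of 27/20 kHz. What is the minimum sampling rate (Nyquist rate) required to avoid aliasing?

By the Nyquist-Shannon sampling theorem,
the minimum sampling rate (Nyquist rate) must be at least 2 * f_max.
Nyquist rate = 2 * 27/20 kHz = 27/10 kHz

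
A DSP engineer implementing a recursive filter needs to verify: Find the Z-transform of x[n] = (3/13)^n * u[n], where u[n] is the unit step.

The Z-transform of a^n * u[n] is z/(z-a) for |z| > |a|.
Here a = 3/13, so X(z) = z/(z - (3/13)) = 13z/(13z - 3)
ROC: |z| > 3/13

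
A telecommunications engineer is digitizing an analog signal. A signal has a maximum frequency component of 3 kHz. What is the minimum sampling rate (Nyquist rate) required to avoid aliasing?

By the Nyquist-Shannon sampling theorem,
the minimum sampling rate (Nyquist rate) must be at least 2 * f_max.
Nyquist rate = 2 * 3 kHz = 6 kHz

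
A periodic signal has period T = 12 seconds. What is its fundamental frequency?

The fundamental frequency is the reciprocal of the period.
f = 1/T = 1/(12) = 1/12 Hz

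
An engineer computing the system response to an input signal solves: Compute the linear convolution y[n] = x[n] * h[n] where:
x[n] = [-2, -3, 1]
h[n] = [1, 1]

y[n] = sum_k x[k]*h[n-k]. Output length = len(x) + len(h) - 1 = 3 + 2 - 1 = 4.
y[0] = -2*1 = -2
y[1] = -3*1 + -2*1 = -5
y[2] = 1*1 + -3*1 = -2
y[3] = 1*1 = 1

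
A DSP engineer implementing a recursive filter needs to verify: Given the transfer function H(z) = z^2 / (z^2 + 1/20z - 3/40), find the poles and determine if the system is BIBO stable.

Poles are roots of the denominator: z^2 + 1/20z - 3/40 = 0.
Quadratic formula: z = [-(1/20) +/- sqrt((1/20)^2 - 4*(-3/40))] / 2
Discriminant = 1/400 + 3/10 = 121/400; sqrt = 11/20.
z = (-1/20 +/- 11/20) / 2 => z = 1/4 or z = -3/10.
|p1| = 1/4, |p2| = 3/10.
For BIBO stability, all poles must lie inside the unit circle (|p| < 1).
System is STABLE since both |p| < 1.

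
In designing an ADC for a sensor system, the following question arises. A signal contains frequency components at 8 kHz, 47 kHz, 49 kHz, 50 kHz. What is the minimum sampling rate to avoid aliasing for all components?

The highest frequency component is f_max = 50 kHz.
Nyquist rate = 2 * f_max = 2 * 50 kHz = 100 kHz.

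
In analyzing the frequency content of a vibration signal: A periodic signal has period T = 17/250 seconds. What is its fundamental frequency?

The fundamental frequency is the reciprocal of the period.
f = 1/T = 1/(17/250) = 250/17 Hz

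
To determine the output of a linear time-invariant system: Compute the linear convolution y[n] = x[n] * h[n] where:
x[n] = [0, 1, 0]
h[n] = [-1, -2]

y[n] = sum_k x[k]*h[n-k]. Output length = len(x) + len(h) - 1 = 3 + 2 - 1 = 4.
y[0] = 0*-1 = 0
y[1] = 1*-1 + 0*-2 = -1
y[2] = 0*-1 + 1*-2 = -2
y[3] = 0*-2 = 0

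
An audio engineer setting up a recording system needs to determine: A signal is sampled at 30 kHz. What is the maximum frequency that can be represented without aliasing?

The maximum frequency that can be represented without aliasing
is the Nyquist frequency: f_max = f_s / 2 = 30 kHz / 2 = 15 kHz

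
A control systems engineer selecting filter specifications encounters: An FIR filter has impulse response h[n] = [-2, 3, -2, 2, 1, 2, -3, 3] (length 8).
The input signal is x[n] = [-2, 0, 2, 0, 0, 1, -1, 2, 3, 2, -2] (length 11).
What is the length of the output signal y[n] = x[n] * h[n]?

For linear convolution, the output length is:
len(y) = len(x) + len(h) - 1 = 11 + 8 - 1 = 18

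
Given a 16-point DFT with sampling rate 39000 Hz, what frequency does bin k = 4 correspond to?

The frequency of DFT bin k is: f_k = k * f_s / N
f_4 = 4 * 39000 / 16 = 9750 Hz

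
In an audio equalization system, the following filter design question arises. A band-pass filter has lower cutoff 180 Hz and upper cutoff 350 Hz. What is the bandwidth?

Bandwidth = f_high - f_low
= 350 Hz - 180 Hz = 170 Hz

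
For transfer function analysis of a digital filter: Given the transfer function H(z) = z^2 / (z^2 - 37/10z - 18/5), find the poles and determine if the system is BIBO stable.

Poles are roots of the denominator: z^2 - 37/10z - 18/5 = 0.
Quadratic formula: z = [-(-37/10) +/- sqrt((-37/10)^2 - 4*(-18/5))] / 2
Discriminant = 1369/100 + 72/5 = 2809/100; sqrt = 53/10.
z = (37/10 +/- 53/10) / 2 => z = 9/2 or z = -4/5.
|p1| = 9/2, |p2| = 4/5.
For BIBO stability, all poles must lie inside the unit circle (|p| < 1).
System is UNSTABLE since at least one |p| >= 1.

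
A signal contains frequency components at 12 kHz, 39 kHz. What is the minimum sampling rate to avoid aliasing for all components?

The highest frequency component is f_max = 39 kHz.
Nyquist rate = 2 * f_max = 2 * 39 kHz = 78 kHz.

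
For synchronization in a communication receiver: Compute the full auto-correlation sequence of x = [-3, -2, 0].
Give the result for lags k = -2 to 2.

r_xx[k] = sum_m x[m]*x[m+k], indexed from 0, for k = -2 to 2:
  r_xx[-2] = x[2]*x[0] = 0
  r_xx[-1] = x[1]*x[0] + x[2]*x[1] = 6
  r_xx[0] = x[0]*x[0] + x[1]*x[1] + x[2]*x[2] = 13
  r_xx[1] = x[0]*x[1] + x[1]*x[2] = 6
  r_xx[2] = x[0]*x[2] = 0
r_xx = [0, 6, 13, 6, 0]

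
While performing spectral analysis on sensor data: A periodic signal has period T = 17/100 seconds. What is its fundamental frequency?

The fundamental frequency is the reciprocal of the period.
f = 1/T = 1/(17/100) = 100/17 Hz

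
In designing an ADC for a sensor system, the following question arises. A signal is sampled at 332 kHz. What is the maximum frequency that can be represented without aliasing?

The maximum frequency that can be represented without aliasing
is the Nyquist frequency: f_max = f_s / 2 = 332 kHz / 2 = 166 kHz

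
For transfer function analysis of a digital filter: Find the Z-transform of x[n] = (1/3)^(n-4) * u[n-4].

Time-shifting property: if X(z) = Z{x[n]}, then Z{x[n-d]} = z^(-d) * X(z)
X(z) = z/(z - 1/3) for x[n] = (1/3)^n * u[n]
Z{x[n-4]} = z^(-4) * z/(z - 1/3) = z^(-3)/(z - 1/3)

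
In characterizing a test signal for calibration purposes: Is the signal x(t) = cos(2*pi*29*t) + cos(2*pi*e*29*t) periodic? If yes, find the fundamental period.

f1 = 29 Hz, f2 = 29*e Hz
Ratio f2/f1 = e, which is irrational.
Since the frequency ratio is irrational, no common period exists.
The signal is not periodic.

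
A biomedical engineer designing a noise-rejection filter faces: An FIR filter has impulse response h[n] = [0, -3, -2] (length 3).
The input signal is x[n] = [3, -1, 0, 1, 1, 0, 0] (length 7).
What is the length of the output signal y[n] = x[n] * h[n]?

For linear convolution, the output length is:
len(y) = len(x) + len(h) - 1 = 7 + 3 - 1 = 9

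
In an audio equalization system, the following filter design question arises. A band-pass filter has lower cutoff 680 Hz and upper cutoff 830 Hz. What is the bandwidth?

Bandwidth = f_high - f_low
= 830 Hz - 680 Hz = 150 Hz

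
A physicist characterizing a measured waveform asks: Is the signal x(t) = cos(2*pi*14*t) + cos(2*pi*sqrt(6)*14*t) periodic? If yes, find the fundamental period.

f1 = 14 Hz, f2 = 14*sqrt(6) Hz
Ratio f2/f1 = sqrt(6), which is irrational.
Since the frequency ratio is irrational, no common period exists.
The signal is not periodic.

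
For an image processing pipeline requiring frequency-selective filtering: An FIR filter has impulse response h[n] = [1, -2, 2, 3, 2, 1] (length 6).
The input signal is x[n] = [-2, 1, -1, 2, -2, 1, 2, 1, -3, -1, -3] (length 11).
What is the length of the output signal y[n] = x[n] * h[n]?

For linear convolution, the output length is:
len(y) = len(x) + len(h) - 1 = 11 + 6 - 1 = 16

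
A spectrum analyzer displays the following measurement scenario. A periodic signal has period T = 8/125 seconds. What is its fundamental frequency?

The fundamental frequency is the reciprocal of the period.
f = 1/T = 1/(8/125) = 125/8 Hz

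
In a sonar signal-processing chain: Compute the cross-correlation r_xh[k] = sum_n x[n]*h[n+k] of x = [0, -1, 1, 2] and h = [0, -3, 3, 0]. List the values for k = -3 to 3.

Both sequences indexed from 0 and zero outside their support.
Lags with overlap: k = -3 to 3.
  r_xh[-3] = x[3]*h[0] = 0
  r_xh[-2] = x[2]*h[0] + x[3]*h[1] = -6
  r_xh[-1] = x[1]*h[0] + x[2]*h[1] + x[3]*h[2] = 3
  r_xh[0] = x[0]*h[0] + x[1]*h[1] + x[2]*h[2] + x[3]*h[3] = 6
  r_xh[1] = x[0]*h[1] + x[1]*h[2] + x[2]*h[3] = -3
  r_xh[2] = x[0]*h[2] + x[1]*h[3] = 0
  r_xh[3] = x[0]*h[3] = 0
r_xh = [0, -6, 3, 6, -3, 0, 0] (for k = -3, ..., 3)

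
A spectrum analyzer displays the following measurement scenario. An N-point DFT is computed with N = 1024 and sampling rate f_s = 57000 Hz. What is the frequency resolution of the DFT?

DFT frequency resolution = f_s / N
= 57000 / 1024 = 7125/128 Hz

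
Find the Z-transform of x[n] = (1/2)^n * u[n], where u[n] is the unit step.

The Z-transform of a^n * u[n] is z/(z-a) for |z| > |a|.
Here a = 1/2, so X(z) = z/(z - (1/2)) = 2z/(2z - 1)
ROC: |z| > 1/2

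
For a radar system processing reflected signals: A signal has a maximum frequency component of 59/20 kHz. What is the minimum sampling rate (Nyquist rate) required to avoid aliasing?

By the Nyquist-Shannon sampling theorem,
the minimum sampling rate (Nyquist rate) must be at least 2 * f_max.
Nyquist rate = 2 * 59/20 kHz = 59/10 kHz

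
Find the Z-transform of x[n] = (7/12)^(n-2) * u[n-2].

Time-shifting property: if X(z) = Z{x[n]}, then Z{x[n-d]} = z^(-d) * X(z)
X(z) = z/(z - 7/12) for x[n] = (7/12)^n * u[n]
Z{x[n-2]} = z^(-2) * z/(z - 7/12) = z^(-1)/(z - 7/12)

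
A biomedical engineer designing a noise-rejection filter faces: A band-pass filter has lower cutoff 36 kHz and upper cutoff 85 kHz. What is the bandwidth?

Bandwidth = f_high - f_low
= 85 kHz - 36 kHz = 49 kHz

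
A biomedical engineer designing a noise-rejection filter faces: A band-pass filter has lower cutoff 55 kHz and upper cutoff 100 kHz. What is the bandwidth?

Bandwidth = f_high - f_low
= 100 kHz - 55 kHz = 45 kHz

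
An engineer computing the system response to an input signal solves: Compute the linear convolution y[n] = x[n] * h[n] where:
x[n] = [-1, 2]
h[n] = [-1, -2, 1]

y[n] = sum_k x[k]*h[n-k]. Output length = len(x) + len(h) - 1 = 2 + 3 - 1 = 4.
y[0] = -1*-1 = 1
y[1] = 2*-1 + -1*-2 = 0
y[2] = 2*-2 + -1*1 = -5
y[3] = 2*1 = 2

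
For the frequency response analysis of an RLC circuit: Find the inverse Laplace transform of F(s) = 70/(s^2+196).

Standard pair: w/(s^2+w^2) <-> sin(wt)*u(t)
Recognize w^2 = 196, so w = 14; numerator 70 = 5*14.
f(t) = 5*sin(14t)*u(t)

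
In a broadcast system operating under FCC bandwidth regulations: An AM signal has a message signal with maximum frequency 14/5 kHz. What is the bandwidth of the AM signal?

In AM (double-sideband), the bandwidth is twice the message frequency.
BW = 2 * f_m = 2 * 14/5 kHz = 28/5 kHz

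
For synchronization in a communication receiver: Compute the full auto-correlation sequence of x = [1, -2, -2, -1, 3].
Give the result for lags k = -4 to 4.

r_xx[k] = sum_m x[m]*x[m+k], indexed from 0, for k = -4 to 4:
  r_xx[-4] = x[4]*x[0] = 3
  r_xx[-3] = x[3]*x[0] + x[4]*x[1] = -7
  r_xx[-2] = x[2]*x[0] + x[3]*x[1] + x[4]*x[2] = -6
  r_xx[-1] = x[1]*x[0] + x[2]*x[1] + x[3]*x[2] + x[4]*x[3] = 1
  r_xx[0] = x[0]*x[0] + x[1]*x[1] + x[2]*x[2] + x[3]*x[3] + x[4]*x[4] = 19
  r_xx[1] = x[0]*x[1] + x[1]*x[2] + x[2]*x[3] + x[3]*x[4] = 1
  r_xx[2] = x[0]*x[2] + x[1]*x[3] + x[2]*x[4] = -6
  r_xx[3] = x[0]*x[3] + x[1]*x[4] = -7
  r_xx[4] = x[0]*x[4] = 3
r_xx = [3, -7, -6, 1, 19, 1, -6, -7, 3]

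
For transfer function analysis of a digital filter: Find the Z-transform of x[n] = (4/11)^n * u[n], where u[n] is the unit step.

The Z-transform of a^n * u[n] is z/(z-a) for |z| > |a|.
Here a = 4/11, so X(z) = z/(z - (4/11)) = 11z/(11z - 4)
ROC: |z| > 4/11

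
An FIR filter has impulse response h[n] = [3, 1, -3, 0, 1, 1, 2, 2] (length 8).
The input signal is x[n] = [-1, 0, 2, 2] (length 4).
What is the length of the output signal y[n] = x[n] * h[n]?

For linear convolution, the output length is:
len(y) = len(x) + len(h) - 1 = 4 + 8 - 1 = 11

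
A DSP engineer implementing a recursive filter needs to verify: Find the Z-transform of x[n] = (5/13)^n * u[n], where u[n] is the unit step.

The Z-transform of a^n * u[n] is z/(z-a) for |z| > |a|.
Here a = 5/13, so X(z) = z/(z - (5/13)) = 13z/(13z - 5)
ROC: |z| > 5/13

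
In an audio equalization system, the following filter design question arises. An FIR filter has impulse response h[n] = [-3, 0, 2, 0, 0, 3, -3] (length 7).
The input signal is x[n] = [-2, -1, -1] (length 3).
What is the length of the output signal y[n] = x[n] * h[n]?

For linear convolution, the output length is:
len(y) = len(x) + len(h) - 1 = 3 + 7 - 1 = 9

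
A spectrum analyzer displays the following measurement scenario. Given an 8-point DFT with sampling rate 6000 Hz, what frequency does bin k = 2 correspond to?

The frequency of DFT bin k is: f_k = k * f_s / N
f_2 = 2 * 6000 / 8 = 1500 Hz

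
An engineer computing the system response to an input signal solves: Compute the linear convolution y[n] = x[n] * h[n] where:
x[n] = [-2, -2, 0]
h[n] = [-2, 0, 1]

y[n] = sum_k x[k]*h[n-k]. Output length = len(x) + len(h) - 1 = 3 + 3 - 1 = 5.
y[0] = -2*-2 = 4
y[1] = -2*-2 + -2*0 = 4
y[2] = 0*-2 + -2*0 + -2*1 = -2
y[3] = 0*0 + -2*1 = -2
y[4] = 0*1 = 0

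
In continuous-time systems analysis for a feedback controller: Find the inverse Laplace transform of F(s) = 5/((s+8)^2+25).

Standard pair: w/((s+a)^2+w^2) <-> e^(-at)*sin(wt)*u(t)
With a=8, w=5: f(t) = e^(-8t)*sin(5t)*u(t)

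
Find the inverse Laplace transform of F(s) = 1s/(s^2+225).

Standard pair: s/(s^2+w^2) <-> cos(wt)*u(t)
With k=1, w=15: f(t) = cos(15t)*u(t)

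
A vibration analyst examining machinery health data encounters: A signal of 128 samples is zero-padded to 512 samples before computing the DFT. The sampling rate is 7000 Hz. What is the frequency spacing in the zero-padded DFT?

Original DFT: N = 128, resolution = f_s/N = 7000/128 = 875/16 Hz
Zero-padded DFT: N = 512, resolution = f_s/N = 7000/512 = 875/64 Hz
Zero-padding interpolates the spectrum (finer frequency grid)
but does NOT improve the true spectral resolution (ability to resolve close frequencies).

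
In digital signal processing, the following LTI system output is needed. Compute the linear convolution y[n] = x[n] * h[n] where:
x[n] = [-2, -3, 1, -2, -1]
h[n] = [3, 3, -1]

y[n] = sum_k x[k]*h[n-k]. Output length = len(x) + len(h) - 1 = 5 + 3 - 1 = 7.
y[0] = -2*3 = -6
y[1] = -3*3 + -2*3 = -15
y[2] = 1*3 + -3*3 + -2*-1 = -4
y[3] = -2*3 + 1*3 + -3*-1 = 0
y[4] = -1*3 + -2*3 + 1*-1 = -10
y[5] = -1*3 + -2*-1 = -1
y[6] = -1*-1 = 1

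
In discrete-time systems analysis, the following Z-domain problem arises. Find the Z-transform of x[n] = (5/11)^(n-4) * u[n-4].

Time-shifting property: if X(z) = Z{x[n]}, then Z{x[n-d]} = z^(-d) * X(z)
X(z) = z/(z - 5/11) for x[n] = (5/11)^n * u[n]
Z{x[n-4]} = z^(-4) * z/(z - 5/11) = z^(-3)/(z - 5/11)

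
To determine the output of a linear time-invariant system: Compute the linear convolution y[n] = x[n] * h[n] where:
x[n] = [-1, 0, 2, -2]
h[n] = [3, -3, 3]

y[n] = sum_k x[k]*h[n-k]. Output length = len(x) + len(h) - 1 = 4 + 3 - 1 = 6.
y[0] = -1*3 = -3
y[1] = 0*3 + -1*-3 = 3
y[2] = 2*3 + 0*-3 + -1*3 = 3
y[3] = -2*3 + 2*-3 + 0*3 = -12
y[4] = -2*-3 + 2*3 = 12
y[5] = -2*3 = -6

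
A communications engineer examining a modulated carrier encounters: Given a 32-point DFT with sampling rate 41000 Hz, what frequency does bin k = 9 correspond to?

The frequency of DFT bin k is: f_k = k * f_s / N
f_9 = 9 * 41000 / 32 = 46125/4 Hz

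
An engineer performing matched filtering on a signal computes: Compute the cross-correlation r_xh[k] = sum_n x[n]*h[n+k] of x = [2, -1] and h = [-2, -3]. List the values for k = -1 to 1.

Both sequences indexed from 0 and zero outside their support.
Lags with overlap: k = -1 to 1.
  r_xh[-1] = x[1]*h[0] = 2
  r_xh[0] = x[0]*h[0] + x[1]*h[1] = -1
  r_xh[1] = x[0]*h[1] = -6
r_xh = [2, -1, -6] (for k = -1, ..., 1)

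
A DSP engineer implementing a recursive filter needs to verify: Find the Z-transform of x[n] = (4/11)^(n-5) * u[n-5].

Time-shifting property: if X(z) = Z{x[n]}, then Z{x[n-d]} = z^(-d) * X(z)
X(z) = z/(z - 4/11) for x[n] = (4/11)^n * u[n]
Z{x[n-5]} = z^(-5) * z/(z - 4/11) = z^(-4)/(z - 4/11)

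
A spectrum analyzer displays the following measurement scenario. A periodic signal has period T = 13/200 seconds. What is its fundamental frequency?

The fundamental frequency is the reciprocal of the period.
f = 1/T = 1/(13/200) = 200/13 Hz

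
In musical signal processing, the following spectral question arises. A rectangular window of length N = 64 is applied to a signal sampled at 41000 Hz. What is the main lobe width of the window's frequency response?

For a rectangular window of length N,
the main lobe width in frequency is 2*f_s/N.
= 2*41000/64 = 5125/4 Hz
This determines the minimum frequency separation for resolving two sinusoids.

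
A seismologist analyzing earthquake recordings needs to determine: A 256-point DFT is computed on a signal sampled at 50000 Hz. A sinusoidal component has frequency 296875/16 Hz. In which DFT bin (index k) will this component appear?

DFT frequency resolution = f_s/N = 50000/256 = 3125/16 Hz
Bin index k = f_signal / resolution = 296875/16 / 3125/16 = 95
The signal frequency 296875/16 Hz falls in DFT bin k = 95.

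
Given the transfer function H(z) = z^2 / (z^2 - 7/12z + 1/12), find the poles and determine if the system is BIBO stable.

Poles are roots of the denominator: z^2 - 7/12z + 1/12 = 0.
Quadratic formula: z = [-(-7/12) +/- sqrt((-7/12)^2 - 4*(1/12))] / 2
Discriminant = 49/144 - 1/3 = 1/144; sqrt = 1/12.
z = (7/12 +/- 1/12) / 2 => z = 1/3 or z = 1/4.
|p1| = 1/3, |p2| = 1/4.
For BIBO stability, all poles must lie inside the unit circle (|p| < 1).
System is STABLE since both |p| < 1.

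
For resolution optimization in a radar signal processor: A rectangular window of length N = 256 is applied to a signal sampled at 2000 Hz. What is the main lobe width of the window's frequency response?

For a rectangular window of length N,
the main lobe width in frequency is 2*f_s/N.
= 2*2000/256 = 125/8 Hz
This determines the minimum frequency separation for resolving two sinusoids.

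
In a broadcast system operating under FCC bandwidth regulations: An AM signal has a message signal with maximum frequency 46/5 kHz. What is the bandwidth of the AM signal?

In AM (double-sideband), the bandwidth is twice the message frequency.
BW = 2 * f_m = 2 * 46/5 kHz = 92/5 kHz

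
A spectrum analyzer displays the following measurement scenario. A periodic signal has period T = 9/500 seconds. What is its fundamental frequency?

The fundamental frequency is the reciprocal of the period.
f = 1/T = 1/(9/500) = 500/9 Hz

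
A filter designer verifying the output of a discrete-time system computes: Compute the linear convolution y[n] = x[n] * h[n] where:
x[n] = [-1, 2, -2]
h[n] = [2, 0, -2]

y[n] = sum_k x[k]*h[n-k]. Output length = len(x) + len(h) - 1 = 3 + 3 - 1 = 5.
y[0] = -1*2 = -2
y[1] = 2*2 + -1*0 = 4
y[2] = -2*2 + 2*0 + -1*-2 = -2
y[3] = -2*0 + 2*-2 = -4
y[4] = -2*-2 = 4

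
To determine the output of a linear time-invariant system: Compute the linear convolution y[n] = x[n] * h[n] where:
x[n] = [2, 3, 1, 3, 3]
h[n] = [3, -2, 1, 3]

y[n] = sum_k x[k]*h[n-k]. Output length = len(x) + len(h) - 1 = 5 + 4 - 1 = 8.
y[0] = 2*3 = 6
y[1] = 3*3 + 2*-2 = 5
y[2] = 1*3 + 3*-2 + 2*1 = -1
y[3] = 3*3 + 1*-2 + 3*1 + 2*3 = 16
y[4] = 3*3 + 3*-2 + 1*1 + 3*3 = 13
y[5] = 3*-2 + 3*1 + 1*3 = 0
y[6] = 3*1 + 3*3 = 12
y[7] = 3*3 = 9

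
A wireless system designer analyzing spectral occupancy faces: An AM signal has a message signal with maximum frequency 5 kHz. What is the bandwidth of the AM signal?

In AM (double-sideband), the bandwidth is twice the message frequency.
BW = 2 * f_m = 2 * 5 kHz = 10 kHz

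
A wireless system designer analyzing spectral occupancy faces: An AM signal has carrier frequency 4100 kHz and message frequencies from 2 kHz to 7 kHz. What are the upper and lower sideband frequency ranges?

Upper sideband (USB) = fc + [fm_low, fm_high] = 4100 + [2, 7] = [4102, 4107] kHz
Lower sideband (LSB) = fc - [fm_high, fm_low] = 4100 - [7, 2] = [4093, 4098] kHz
Total occupied spectrum: 4093 kHz to 4107 kHz (plus carrier at 4100 kHz)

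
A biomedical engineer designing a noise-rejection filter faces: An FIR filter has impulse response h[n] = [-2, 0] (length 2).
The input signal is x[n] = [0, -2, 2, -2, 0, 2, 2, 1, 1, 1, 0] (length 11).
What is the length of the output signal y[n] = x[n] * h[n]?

For linear convolution, the output length is:
len(y) = len(x) + len(h) - 1 = 11 + 2 - 1 = 12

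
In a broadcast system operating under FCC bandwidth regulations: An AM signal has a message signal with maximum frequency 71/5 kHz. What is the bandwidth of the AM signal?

In AM (double-sideband), the bandwidth is twice the message frequency.
BW = 2 * f_m = 2 * 71/5 kHz = 142/5 kHz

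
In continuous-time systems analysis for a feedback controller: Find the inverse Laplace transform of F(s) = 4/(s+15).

Standard pair: k/(s+a) <-> k*e^(-at)*u(t)
With k=4, a=15: f(t) = 4*e^(-15t)*u(t)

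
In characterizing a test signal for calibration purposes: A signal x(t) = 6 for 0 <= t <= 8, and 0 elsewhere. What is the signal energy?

Energy = integral of |x(t)|^2 dt over the signal duration
= 6^2 * 8 = 36 * 8 = 288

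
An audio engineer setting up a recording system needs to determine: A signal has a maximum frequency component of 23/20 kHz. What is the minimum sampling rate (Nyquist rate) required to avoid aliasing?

By the Nyquist-Shannon sampling theorem,
the minimum sampling rate (Nyquist rate) must be at least 2 * f_max.
Nyquist rate = 2 * 23/20 kHz = 23/10 kHz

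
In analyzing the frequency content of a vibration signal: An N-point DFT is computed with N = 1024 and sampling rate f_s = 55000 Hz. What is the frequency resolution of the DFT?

DFT frequency resolution = f_s / N
= 55000 / 1024 = 6875/128 Hz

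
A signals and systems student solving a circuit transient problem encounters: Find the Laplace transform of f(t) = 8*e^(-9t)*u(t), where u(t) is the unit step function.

Standard Laplace transform pair:
e^(-at)*u(t) <-> 1/(s+a)
With a = 9: L{8*e^(-9t)*u(t)} = 8/(s+9), ROC: Re(s) > -9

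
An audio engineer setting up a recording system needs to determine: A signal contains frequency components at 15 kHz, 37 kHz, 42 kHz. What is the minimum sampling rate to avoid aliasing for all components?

The highest frequency component is f_max = 42 kHz.
Nyquist rate = 2 * f_max = 2 * 42 kHz = 84 kHz.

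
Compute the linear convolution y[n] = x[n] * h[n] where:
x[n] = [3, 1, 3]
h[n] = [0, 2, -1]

y[n] = sum_k x[k]*h[n-k]. Output length = len(x) + len(h) - 1 = 3 + 3 - 1 = 5.
y[0] = 3*0 = 0
y[1] = 1*0 + 3*2 = 6
y[2] = 3*0 + 1*2 + 3*-1 = -1
y[3] = 3*2 + 1*-1 = 5
y[4] = 3*-1 = -3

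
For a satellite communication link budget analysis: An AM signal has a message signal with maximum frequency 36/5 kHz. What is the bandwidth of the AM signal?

In AM (double-sideband), the bandwidth is twice the message frequency.
BW = 2 * f_m = 2 * 36/5 kHz = 72/5 kHz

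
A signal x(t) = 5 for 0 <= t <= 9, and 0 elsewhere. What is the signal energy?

Energy = integral of |x(t)|^2 dt over the signal duration
= 5^2 * 9 = 25 * 9 = 225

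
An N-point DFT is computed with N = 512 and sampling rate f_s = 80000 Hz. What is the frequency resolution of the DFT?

DFT frequency resolution = f_s / N
= 80000 / 512 = 625/4 Hz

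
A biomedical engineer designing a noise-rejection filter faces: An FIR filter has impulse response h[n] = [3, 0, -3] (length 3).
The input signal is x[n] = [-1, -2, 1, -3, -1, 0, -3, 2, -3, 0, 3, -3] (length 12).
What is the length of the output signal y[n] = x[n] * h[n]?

For linear convolution, the output length is:
len(y) = len(x) + len(h) - 1 = 12 + 3 - 1 = 14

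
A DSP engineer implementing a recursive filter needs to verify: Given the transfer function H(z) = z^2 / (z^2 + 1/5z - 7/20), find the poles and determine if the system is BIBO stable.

Poles are roots of the denominator: z^2 + 1/5z - 7/20 = 0.
Quadratic formula: z = [-(1/5) +/- sqrt((1/5)^2 - 4*(-7/20))] / 2
Discriminant = 1/25 + 7/5 = 36/25; sqrt = 6/5.
z = (-1/5 +/- 6/5) / 2 => z = 1/2 or z = -7/10.
|p1| = 7/10, |p2| = 1/2.
For BIBO stability, all poles must lie inside the unit circle (|p| < 1).
System is STABLE since both |p| < 1.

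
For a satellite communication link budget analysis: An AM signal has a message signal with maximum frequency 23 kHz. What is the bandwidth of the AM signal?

In AM (double-sideband), the bandwidth is twice the message frequency.
BW = 2 * f_m = 2 * 23 kHz = 46 kHz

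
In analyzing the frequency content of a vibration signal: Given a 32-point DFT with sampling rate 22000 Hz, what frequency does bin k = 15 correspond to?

The frequency of DFT bin k is: f_k = k * f_s / N
f_15 = 15 * 22000 / 32 = 20625/2 Hz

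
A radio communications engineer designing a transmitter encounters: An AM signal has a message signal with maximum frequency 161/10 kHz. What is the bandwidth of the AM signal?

In AM (double-sideband), the bandwidth is twice the message frequency.
BW = 2 * f_m = 2 * 161/10 kHz = 161/5 kHz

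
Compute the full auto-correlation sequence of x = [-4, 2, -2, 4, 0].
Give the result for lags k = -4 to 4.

r_xx[k] = sum_m x[m]*x[m+k], indexed from 0, for k = -4 to 4:
  r_xx[-4] = x[4]*x[0] = 0
  r_xx[-3] = x[3]*x[0] + x[4]*x[1] = -16
  r_xx[-2] = x[2]*x[0] + x[3]*x[1] + x[4]*x[2] = 16
  r_xx[-1] = x[1]*x[0] + x[2]*x[1] + x[3]*x[2] + x[4]*x[3] = -20
  r_xx[0] = x[0]*x[0] + x[1]*x[1] + x[2]*x[2] + x[3]*x[3] + x[4]*x[4] = 40
  r_xx[1] = x[0]*x[1] + x[1]*x[2] + x[2]*x[3] + x[3]*x[4] = -20
  r_xx[2] = x[0]*x[2] + x[1]*x[3] + x[2]*x[4] = 16
  r_xx[3] = x[0]*x[3] + x[1]*x[4] = -16
  r_xx[4] = x[0]*x[4] = 0
r_xx = [0, -16, 16, -20, 40, -20, 16, -16, 0]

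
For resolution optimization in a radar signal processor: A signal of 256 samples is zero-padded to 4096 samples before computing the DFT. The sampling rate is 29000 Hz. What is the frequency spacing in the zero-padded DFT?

Original DFT: N = 256, resolution = f_s/N = 29000/256 = 3625/32 Hz
Zero-padded DFT: N = 4096, resolution = f_s/N = 29000/4096 = 3625/512 Hz
Zero-padding interpolates the spectrum (finer frequency grid)
but does NOT improve the true spectral resolution (ability to resolve close frequencies).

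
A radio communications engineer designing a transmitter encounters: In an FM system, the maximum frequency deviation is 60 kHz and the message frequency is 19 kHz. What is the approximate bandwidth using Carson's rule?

Carson's rule: BW = 2*(delta_f + f_m)
= 2*(60 + 19) kHz = 158 kHz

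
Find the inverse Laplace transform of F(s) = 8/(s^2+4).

Standard pair: w/(s^2+w^2) <-> sin(wt)*u(t)
Recognize w^2 = 4, so w = 2; numerator 8 = 4*2.
f(t) = 4*sin(2t)*u(t)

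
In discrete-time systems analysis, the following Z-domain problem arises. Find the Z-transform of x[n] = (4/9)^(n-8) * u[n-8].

Time-shifting property: if X(z) = Z{x[n]}, then Z{x[n-d]} = z^(-d) * X(z)
X(z) = z/(z - 4/9) for x[n] = (4/9)^n * u[n]
Z{x[n-8]} = z^(-8) * z/(z - 4/9) = z^(-7)/(z - 4/9)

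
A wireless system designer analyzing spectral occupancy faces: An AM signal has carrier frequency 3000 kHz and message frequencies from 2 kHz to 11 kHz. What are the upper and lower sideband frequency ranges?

Upper sideband (USB) = fc + [fm_low, fm_high] = 3000 + [2, 11] = [3002, 3011] kHz
Lower sideband (LSB) = fc - [fm_high, fm_low] = 3000 - [11, 2] = [2989, 2998] kHz
Total occupied spectrum: 2989 kHz to 3011 kHz (plus carrier at 3000 kHz)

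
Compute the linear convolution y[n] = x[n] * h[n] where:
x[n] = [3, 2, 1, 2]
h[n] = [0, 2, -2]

y[n] = sum_k x[k]*h[n-k]. Output length = len(x) + len(h) - 1 = 4 + 3 - 1 = 6.
y[0] = 3*0 = 0
y[1] = 2*0 + 3*2 = 6
y[2] = 1*0 + 2*2 + 3*-2 = -2
y[3] = 2*0 + 1*2 + 2*-2 = -2
y[4] = 2*2 + 1*-2 = 2
y[5] = 2*-2 = -4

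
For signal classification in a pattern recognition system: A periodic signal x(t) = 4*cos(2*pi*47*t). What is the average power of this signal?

Average power of A*cos(wt) is A^2/2.
P = 4^2 / 2 = 16/2 = 8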